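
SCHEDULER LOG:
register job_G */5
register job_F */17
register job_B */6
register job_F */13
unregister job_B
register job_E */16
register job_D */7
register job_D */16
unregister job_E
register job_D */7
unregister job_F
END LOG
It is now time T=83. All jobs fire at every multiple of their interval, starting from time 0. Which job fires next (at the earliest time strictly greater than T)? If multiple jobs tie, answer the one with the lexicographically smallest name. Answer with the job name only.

Op 1: register job_G */5 -> active={job_G:*/5}
Op 2: register job_F */17 -> active={job_F:*/17, job_G:*/5}
Op 3: register job_B */6 -> active={job_B:*/6, job_F:*/17, job_G:*/5}
Op 4: register job_F */13 -> active={job_B:*/6, job_F:*/13, job_G:*/5}
Op 5: unregister job_B -> active={job_F:*/13, job_G:*/5}
Op 6: register job_E */16 -> active={job_E:*/16, job_F:*/13, job_G:*/5}
Op 7: register job_D */7 -> active={job_D:*/7, job_E:*/16, job_F:*/13, job_G:*/5}
Op 8: register job_D */16 -> active={job_D:*/16, job_E:*/16, job_F:*/13, job_G:*/5}
Op 9: unregister job_E -> active={job_D:*/16, job_F:*/13, job_G:*/5}
Op 10: register job_D */7 -> active={job_D:*/7, job_F:*/13, job_G:*/5}
Op 11: unregister job_F -> active={job_D:*/7, job_G:*/5}
  job_D: interval 7, next fire after T=83 is 84
  job_G: interval 5, next fire after T=83 is 85
Earliest = 84, winner (lex tiebreak) = job_D

Answer: job_D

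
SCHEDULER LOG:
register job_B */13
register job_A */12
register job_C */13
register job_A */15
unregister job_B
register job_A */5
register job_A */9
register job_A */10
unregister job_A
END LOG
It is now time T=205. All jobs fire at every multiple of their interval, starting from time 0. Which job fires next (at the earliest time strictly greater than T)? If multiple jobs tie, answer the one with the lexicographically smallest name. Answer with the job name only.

Answer: job_C

Derivation:
Op 1: register job_B */13 -> active={job_B:*/13}
Op 2: register job_A */12 -> active={job_A:*/12, job_B:*/13}
Op 3: register job_C */13 -> active={job_A:*/12, job_B:*/13, job_C:*/13}
Op 4: register job_A */15 -> active={job_A:*/15, job_B:*/13, job_C:*/13}
Op 5: unregister job_B -> active={job_A:*/15, job_C:*/13}
Op 6: register job_A */5 -> active={job_A:*/5, job_C:*/13}
Op 7: register job_A */9 -> active={job_A:*/9, job_C:*/13}
Op 8: register job_A */10 -> active={job_A:*/10, job_C:*/13}
Op 9: unregister job_A -> active={job_C:*/13}
  job_C: interval 13, next fire after T=205 is 208
Earliest = 208, winner (lex tiebreak) = job_C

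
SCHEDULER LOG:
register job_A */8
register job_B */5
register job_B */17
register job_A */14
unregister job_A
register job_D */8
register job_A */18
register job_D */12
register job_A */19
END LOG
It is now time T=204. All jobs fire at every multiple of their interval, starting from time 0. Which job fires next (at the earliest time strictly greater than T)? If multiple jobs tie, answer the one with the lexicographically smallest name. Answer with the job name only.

Answer: job_A

Derivation:
Op 1: register job_A */8 -> active={job_A:*/8}
Op 2: register job_B */5 -> active={job_A:*/8, job_B:*/5}
Op 3: register job_B */17 -> active={job_A:*/8, job_B:*/17}
Op 4: register job_A */14 -> active={job_A:*/14, job_B:*/17}
Op 5: unregister job_A -> active={job_B:*/17}
Op 6: register job_D */8 -> active={job_B:*/17, job_D:*/8}
Op 7: register job_A */18 -> active={job_A:*/18, job_B:*/17, job_D:*/8}
Op 8: register job_D */12 -> active={job_A:*/18, job_B:*/17, job_D:*/12}
Op 9: register job_A */19 -> active={job_A:*/19, job_B:*/17, job_D:*/12}
  job_A: interval 19, next fire after T=204 is 209
  job_B: interval 17, next fire after T=204 is 221
  job_D: interval 12, next fire after T=204 is 216
Earliest = 209, winner (lex tiebreak) = job_A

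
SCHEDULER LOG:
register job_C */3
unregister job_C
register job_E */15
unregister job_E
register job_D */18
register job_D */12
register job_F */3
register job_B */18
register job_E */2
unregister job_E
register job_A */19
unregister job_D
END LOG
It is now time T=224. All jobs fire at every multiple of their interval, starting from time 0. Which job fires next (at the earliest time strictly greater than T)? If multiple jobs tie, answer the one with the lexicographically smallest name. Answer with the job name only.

Answer: job_F

Derivation:
Op 1: register job_C */3 -> active={job_C:*/3}
Op 2: unregister job_C -> active={}
Op 3: register job_E */15 -> active={job_E:*/15}
Op 4: unregister job_E -> active={}
Op 5: register job_D */18 -> active={job_D:*/18}
Op 6: register job_D */12 -> active={job_D:*/12}
Op 7: register job_F */3 -> active={job_D:*/12, job_F:*/3}
Op 8: register job_B */18 -> active={job_B:*/18, job_D:*/12, job_F:*/3}
Op 9: register job_E */2 -> active={job_B:*/18, job_D:*/12, job_E:*/2, job_F:*/3}
Op 10: unregister job_E -> active={job_B:*/18, job_D:*/12, job_F:*/3}
Op 11: register job_A */19 -> active={job_A:*/19, job_B:*/18, job_D:*/12, job_F:*/3}
Op 12: unregister job_D -> active={job_A:*/19, job_B:*/18, job_F:*/3}
  job_A: interval 19, next fire after T=224 is 228
  job_B: interval 18, next fire after T=224 is 234
  job_F: interval 3, next fire after T=224 is 225
Earliest = 225, winner (lex tiebreak) = job_F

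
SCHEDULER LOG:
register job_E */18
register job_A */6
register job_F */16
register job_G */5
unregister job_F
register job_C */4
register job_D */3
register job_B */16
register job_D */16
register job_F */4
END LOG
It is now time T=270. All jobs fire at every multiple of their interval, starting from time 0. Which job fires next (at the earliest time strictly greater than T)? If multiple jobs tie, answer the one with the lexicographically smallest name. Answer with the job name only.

Answer: job_B

Derivation:
Op 1: register job_E */18 -> active={job_E:*/18}
Op 2: register job_A */6 -> active={job_A:*/6, job_E:*/18}
Op 3: register job_F */16 -> active={job_A:*/6, job_E:*/18, job_F:*/16}
Op 4: register job_G */5 -> active={job_A:*/6, job_E:*/18, job_F:*/16, job_G:*/5}
Op 5: unregister job_F -> active={job_A:*/6, job_E:*/18, job_G:*/5}
Op 6: register job_C */4 -> active={job_A:*/6, job_C:*/4, job_E:*/18, job_G:*/5}
Op 7: register job_D */3 -> active={job_A:*/6, job_C:*/4, job_D:*/3, job_E:*/18, job_G:*/5}
Op 8: register job_B */16 -> active={job_A:*/6, job_B:*/16, job_C:*/4, job_D:*/3, job_E:*/18, job_G:*/5}
Op 9: register job_D */16 -> active={job_A:*/6, job_B:*/16, job_C:*/4, job_D:*/16, job_E:*/18, job_G:*/5}
Op 10: register job_F */4 -> active={job_A:*/6, job_B:*/16, job_C:*/4, job_D:*/16, job_E:*/18, job_F:*/4, job_G:*/5}
  job_A: interval 6, next fire after T=270 is 276
  job_B: interval 16, next fire after T=270 is 272
  job_C: interval 4, next fire after T=270 is 272
  job_D: interval 16, next fire after T=270 is 272
  job_E: interval 18, next fire after T=270 is 288
  job_F: interval 4, next fire after T=270 is 272
  job_G: interval 5, next fire after T=270 is 275
Earliest = 272, winner (lex tiebreak) = job_B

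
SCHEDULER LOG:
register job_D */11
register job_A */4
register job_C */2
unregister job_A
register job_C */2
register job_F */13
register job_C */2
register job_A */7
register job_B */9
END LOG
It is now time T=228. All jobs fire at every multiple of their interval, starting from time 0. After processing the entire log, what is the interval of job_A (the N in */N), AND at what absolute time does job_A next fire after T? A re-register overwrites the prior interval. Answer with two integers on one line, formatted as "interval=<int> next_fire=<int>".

Op 1: register job_D */11 -> active={job_D:*/11}
Op 2: register job_A */4 -> active={job_A:*/4, job_D:*/11}
Op 3: register job_C */2 -> active={job_A:*/4, job_C:*/2, job_D:*/11}
Op 4: unregister job_A -> active={job_C:*/2, job_D:*/11}
Op 5: register job_C */2 -> active={job_C:*/2, job_D:*/11}
Op 6: register job_F */13 -> active={job_C:*/2, job_D:*/11, job_F:*/13}
Op 7: register job_C */2 -> active={job_C:*/2, job_D:*/11, job_F:*/13}
Op 8: register job_A */7 -> active={job_A:*/7, job_C:*/2, job_D:*/11, job_F:*/13}
Op 9: register job_B */9 -> active={job_A:*/7, job_B:*/9, job_C:*/2, job_D:*/11, job_F:*/13}
Final interval of job_A = 7
Next fire of job_A after T=228: (228//7+1)*7 = 231

Answer: interval=7 next_fire=231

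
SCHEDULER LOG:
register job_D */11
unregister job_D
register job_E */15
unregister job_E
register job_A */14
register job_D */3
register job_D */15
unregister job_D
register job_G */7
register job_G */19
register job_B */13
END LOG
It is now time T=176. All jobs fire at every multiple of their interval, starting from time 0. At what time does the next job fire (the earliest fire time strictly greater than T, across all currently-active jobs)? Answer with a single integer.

Op 1: register job_D */11 -> active={job_D:*/11}
Op 2: unregister job_D -> active={}
Op 3: register job_E */15 -> active={job_E:*/15}
Op 4: unregister job_E -> active={}
Op 5: register job_A */14 -> active={job_A:*/14}
Op 6: register job_D */3 -> active={job_A:*/14, job_D:*/3}
Op 7: register job_D */15 -> active={job_A:*/14, job_D:*/15}
Op 8: unregister job_D -> active={job_A:*/14}
Op 9: register job_G */7 -> active={job_A:*/14, job_G:*/7}
Op 10: register job_G */19 -> active={job_A:*/14, job_G:*/19}
Op 11: register job_B */13 -> active={job_A:*/14, job_B:*/13, job_G:*/19}
  job_A: interval 14, next fire after T=176 is 182
  job_B: interval 13, next fire after T=176 is 182
  job_G: interval 19, next fire after T=176 is 190
Earliest fire time = 182 (job job_A)

Answer: 182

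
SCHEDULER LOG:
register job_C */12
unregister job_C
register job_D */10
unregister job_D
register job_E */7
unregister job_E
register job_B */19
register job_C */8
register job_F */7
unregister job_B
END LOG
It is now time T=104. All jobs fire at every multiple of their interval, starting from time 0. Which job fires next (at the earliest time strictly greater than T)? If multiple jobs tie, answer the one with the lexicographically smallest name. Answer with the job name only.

Answer: job_F

Derivation:
Op 1: register job_C */12 -> active={job_C:*/12}
Op 2: unregister job_C -> active={}
Op 3: register job_D */10 -> active={job_D:*/10}
Op 4: unregister job_D -> active={}
Op 5: register job_E */7 -> active={job_E:*/7}
Op 6: unregister job_E -> active={}
Op 7: register job_B */19 -> active={job_B:*/19}
Op 8: register job_C */8 -> active={job_B:*/19, job_C:*/8}
Op 9: register job_F */7 -> active={job_B:*/19, job_C:*/8, job_F:*/7}
Op 10: unregister job_B -> active={job_C:*/8, job_F:*/7}
  job_C: interval 8, next fire after T=104 is 112
  job_F: interval 7, next fire after T=104 is 105
Earliest = 105, winner (lex tiebreak) = job_F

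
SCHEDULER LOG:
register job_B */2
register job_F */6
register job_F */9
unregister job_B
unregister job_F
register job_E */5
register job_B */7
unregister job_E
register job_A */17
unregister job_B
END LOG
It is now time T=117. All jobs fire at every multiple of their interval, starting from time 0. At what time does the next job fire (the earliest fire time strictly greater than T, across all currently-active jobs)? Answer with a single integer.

Answer: 119

Derivation:
Op 1: register job_B */2 -> active={job_B:*/2}
Op 2: register job_F */6 -> active={job_B:*/2, job_F:*/6}
Op 3: register job_F */9 -> active={job_B:*/2, job_F:*/9}
Op 4: unregister job_B -> active={job_F:*/9}
Op 5: unregister job_F -> active={}
Op 6: register job_E */5 -> active={job_E:*/5}
Op 7: register job_B */7 -> active={job_B:*/7, job_E:*/5}
Op 8: unregister job_E -> active={job_B:*/7}
Op 9: register job_A */17 -> active={job_A:*/17, job_B:*/7}
Op 10: unregister job_B -> active={job_A:*/17}
  job_A: interval 17, next fire after T=117 is 119
Earliest fire time = 119 (job job_A)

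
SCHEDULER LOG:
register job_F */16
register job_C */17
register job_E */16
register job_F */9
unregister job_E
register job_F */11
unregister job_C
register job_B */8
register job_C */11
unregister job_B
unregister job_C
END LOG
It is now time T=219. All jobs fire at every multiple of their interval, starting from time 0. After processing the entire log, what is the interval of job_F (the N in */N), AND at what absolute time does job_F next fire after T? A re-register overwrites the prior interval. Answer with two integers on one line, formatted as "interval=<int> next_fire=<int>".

Answer: interval=11 next_fire=220

Derivation:
Op 1: register job_F */16 -> active={job_F:*/16}
Op 2: register job_C */17 -> active={job_C:*/17, job_F:*/16}
Op 3: register job_E */16 -> active={job_C:*/17, job_E:*/16, job_F:*/16}
Op 4: register job_F */9 -> active={job_C:*/17, job_E:*/16, job_F:*/9}
Op 5: unregister job_E -> active={job_C:*/17, job_F:*/9}
Op 6: register job_F */11 -> active={job_C:*/17, job_F:*/11}
Op 7: unregister job_C -> active={job_F:*/11}
Op 8: register job_B */8 -> active={job_B:*/8, job_F:*/11}
Op 9: register job_C */11 -> active={job_B:*/8, job_C:*/11, job_F:*/11}
Op 10: unregister job_B -> active={job_C:*/11, job_F:*/11}
Op 11: unregister job_C -> active={job_F:*/11}
Final interval of job_F = 11
Next fire of job_F after T=219: (219//11+1)*11 = 220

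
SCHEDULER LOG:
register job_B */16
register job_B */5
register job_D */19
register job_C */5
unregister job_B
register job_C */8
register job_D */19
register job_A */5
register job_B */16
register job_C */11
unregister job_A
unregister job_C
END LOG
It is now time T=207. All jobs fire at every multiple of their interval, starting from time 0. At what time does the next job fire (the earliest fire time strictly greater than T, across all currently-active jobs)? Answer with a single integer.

Answer: 208

Derivation:
Op 1: register job_B */16 -> active={job_B:*/16}
Op 2: register job_B */5 -> active={job_B:*/5}
Op 3: register job_D */19 -> active={job_B:*/5, job_D:*/19}
Op 4: register job_C */5 -> active={job_B:*/5, job_C:*/5, job_D:*/19}
Op 5: unregister job_B -> active={job_C:*/5, job_D:*/19}
Op 6: register job_C */8 -> active={job_C:*/8, job_D:*/19}
Op 7: register job_D */19 -> active={job_C:*/8, job_D:*/19}
Op 8: register job_A */5 -> active={job_A:*/5, job_C:*/8, job_D:*/19}
Op 9: register job_B */16 -> active={job_A:*/5, job_B:*/16, job_C:*/8, job_D:*/19}
Op 10: register job_C */11 -> active={job_A:*/5, job_B:*/16, job_C:*/11, job_D:*/19}
Op 11: unregister job_A -> active={job_B:*/16, job_C:*/11, job_D:*/19}
Op 12: unregister job_C -> active={job_B:*/16, job_D:*/19}
  job_B: interval 16, next fire after T=207 is 208
  job_D: interval 19, next fire after T=207 is 209
Earliest fire time = 208 (job job_B)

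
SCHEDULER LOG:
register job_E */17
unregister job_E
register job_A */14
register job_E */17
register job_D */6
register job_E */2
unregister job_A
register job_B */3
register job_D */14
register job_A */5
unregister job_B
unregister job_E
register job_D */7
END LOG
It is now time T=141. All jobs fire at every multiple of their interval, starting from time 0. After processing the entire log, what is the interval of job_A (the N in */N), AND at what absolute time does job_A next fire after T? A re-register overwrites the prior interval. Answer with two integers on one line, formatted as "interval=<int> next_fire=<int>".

Op 1: register job_E */17 -> active={job_E:*/17}
Op 2: unregister job_E -> active={}
Op 3: register job_A */14 -> active={job_A:*/14}
Op 4: register job_E */17 -> active={job_A:*/14, job_E:*/17}
Op 5: register job_D */6 -> active={job_A:*/14, job_D:*/6, job_E:*/17}
Op 6: register job_E */2 -> active={job_A:*/14, job_D:*/6, job_E:*/2}
Op 7: unregister job_A -> active={job_D:*/6, job_E:*/2}
Op 8: register job_B */3 -> active={job_B:*/3, job_D:*/6, job_E:*/2}
Op 9: register job_D */14 -> active={job_B:*/3, job_D:*/14, job_E:*/2}
Op 10: register job_A */5 -> active={job_A:*/5, job_B:*/3, job_D:*/14, job_E:*/2}
Op 11: unregister job_B -> active={job_A:*/5, job_D:*/14, job_E:*/2}
Op 12: unregister job_E -> active={job_A:*/5, job_D:*/14}
Op 13: register job_D */7 -> active={job_A:*/5, job_D:*/7}
Final interval of job_A = 5
Next fire of job_A after T=141: (141//5+1)*5 = 145

Answer: interval=5 next_fire=145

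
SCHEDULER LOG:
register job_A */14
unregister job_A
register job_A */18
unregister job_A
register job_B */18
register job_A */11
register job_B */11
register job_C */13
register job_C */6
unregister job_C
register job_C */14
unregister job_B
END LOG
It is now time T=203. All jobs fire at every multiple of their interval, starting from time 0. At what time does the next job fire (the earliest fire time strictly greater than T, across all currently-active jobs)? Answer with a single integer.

Answer: 209

Derivation:
Op 1: register job_A */14 -> active={job_A:*/14}
Op 2: unregister job_A -> active={}
Op 3: register job_A */18 -> active={job_A:*/18}
Op 4: unregister job_A -> active={}
Op 5: register job_B */18 -> active={job_B:*/18}
Op 6: register job_A */11 -> active={job_A:*/11, job_B:*/18}
Op 7: register job_B */11 -> active={job_A:*/11, job_B:*/11}
Op 8: register job_C */13 -> active={job_A:*/11, job_B:*/11, job_C:*/13}
Op 9: register job_C */6 -> active={job_A:*/11, job_B:*/11, job_C:*/6}
Op 10: unregister job_C -> active={job_A:*/11, job_B:*/11}
Op 11: register job_C */14 -> active={job_A:*/11, job_B:*/11, job_C:*/14}
Op 12: unregister job_B -> active={job_A:*/11, job_C:*/14}
  job_A: interval 11, next fire after T=203 is 209
  job_C: interval 14, next fire after T=203 is 210
Earliest fire time = 209 (job job_A)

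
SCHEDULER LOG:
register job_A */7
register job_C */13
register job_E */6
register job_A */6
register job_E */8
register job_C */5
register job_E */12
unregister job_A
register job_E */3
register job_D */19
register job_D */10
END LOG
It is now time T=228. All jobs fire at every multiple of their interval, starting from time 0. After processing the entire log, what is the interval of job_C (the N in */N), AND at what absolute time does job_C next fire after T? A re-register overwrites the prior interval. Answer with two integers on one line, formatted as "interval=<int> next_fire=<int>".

Answer: interval=5 next_fire=230

Derivation:
Op 1: register job_A */7 -> active={job_A:*/7}
Op 2: register job_C */13 -> active={job_A:*/7, job_C:*/13}
Op 3: register job_E */6 -> active={job_A:*/7, job_C:*/13, job_E:*/6}
Op 4: register job_A */6 -> active={job_A:*/6, job_C:*/13, job_E:*/6}
Op 5: register job_E */8 -> active={job_A:*/6, job_C:*/13, job_E:*/8}
Op 6: register job_C */5 -> active={job_A:*/6, job_C:*/5, job_E:*/8}
Op 7: register job_E */12 -> active={job_A:*/6, job_C:*/5, job_E:*/12}
Op 8: unregister job_A -> active={job_C:*/5, job_E:*/12}
Op 9: register job_E */3 -> active={job_C:*/5, job_E:*/3}
Op 10: register job_D */19 -> active={job_C:*/5, job_D:*/19, job_E:*/3}
Op 11: register job_D */10 -> active={job_C:*/5, job_D:*/10, job_E:*/3}
Final interval of job_C = 5
Next fire of job_C after T=228: (228//5+1)*5 = 230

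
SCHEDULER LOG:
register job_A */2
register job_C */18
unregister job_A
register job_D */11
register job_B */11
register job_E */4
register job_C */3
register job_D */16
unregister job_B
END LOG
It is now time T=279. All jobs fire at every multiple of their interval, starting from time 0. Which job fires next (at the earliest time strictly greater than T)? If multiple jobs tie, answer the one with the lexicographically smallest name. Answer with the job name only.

Op 1: register job_A */2 -> active={job_A:*/2}
Op 2: register job_C */18 -> active={job_A:*/2, job_C:*/18}
Op 3: unregister job_A -> active={job_C:*/18}
Op 4: register job_D */11 -> active={job_C:*/18, job_D:*/11}
Op 5: register job_B */11 -> active={job_B:*/11, job_C:*/18, job_D:*/11}
Op 6: register job_E */4 -> active={job_B:*/11, job_C:*/18, job_D:*/11, job_E:*/4}
Op 7: register job_C */3 -> active={job_B:*/11, job_C:*/3, job_D:*/11, job_E:*/4}
Op 8: register job_D */16 -> active={job_B:*/11, job_C:*/3, job_D:*/16, job_E:*/4}
Op 9: unregister job_B -> active={job_C:*/3, job_D:*/16, job_E:*/4}
  job_C: interval 3, next fire after T=279 is 282
  job_D: interval 16, next fire after T=279 is 288
  job_E: interval 4, next fire after T=279 is 280
Earliest = 280, winner (lex tiebreak) = job_E

Answer: job_E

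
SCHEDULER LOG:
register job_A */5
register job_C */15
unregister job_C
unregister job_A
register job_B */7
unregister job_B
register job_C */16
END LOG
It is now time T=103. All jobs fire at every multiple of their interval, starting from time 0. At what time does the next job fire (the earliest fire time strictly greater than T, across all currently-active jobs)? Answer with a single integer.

Answer: 112

Derivation:
Op 1: register job_A */5 -> active={job_A:*/5}
Op 2: register job_C */15 -> active={job_A:*/5, job_C:*/15}
Op 3: unregister job_C -> active={job_A:*/5}
Op 4: unregister job_A -> active={}
Op 5: register job_B */7 -> active={job_B:*/7}
Op 6: unregister job_B -> active={}
Op 7: register job_C */16 -> active={job_C:*/16}
  job_C: interval 16, next fire after T=103 is 112
Earliest fire time = 112 (job job_C)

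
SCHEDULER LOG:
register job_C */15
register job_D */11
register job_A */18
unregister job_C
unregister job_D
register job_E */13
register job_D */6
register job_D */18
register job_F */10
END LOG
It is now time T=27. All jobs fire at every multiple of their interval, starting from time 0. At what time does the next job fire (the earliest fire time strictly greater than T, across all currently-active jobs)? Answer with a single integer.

Op 1: register job_C */15 -> active={job_C:*/15}
Op 2: register job_D */11 -> active={job_C:*/15, job_D:*/11}
Op 3: register job_A */18 -> active={job_A:*/18, job_C:*/15, job_D:*/11}
Op 4: unregister job_C -> active={job_A:*/18, job_D:*/11}
Op 5: unregister job_D -> active={job_A:*/18}
Op 6: register job_E */13 -> active={job_A:*/18, job_E:*/13}
Op 7: register job_D */6 -> active={job_A:*/18, job_D:*/6, job_E:*/13}
Op 8: register job_D */18 -> active={job_A:*/18, job_D:*/18, job_E:*/13}
Op 9: register job_F */10 -> active={job_A:*/18, job_D:*/18, job_E:*/13, job_F:*/10}
  job_A: interval 18, next fire after T=27 is 36
  job_D: interval 18, next fire after T=27 is 36
  job_E: interval 13, next fire after T=27 is 39
  job_F: interval 10, next fire after T=27 is 30
Earliest fire time = 30 (job job_F)

Answer: 30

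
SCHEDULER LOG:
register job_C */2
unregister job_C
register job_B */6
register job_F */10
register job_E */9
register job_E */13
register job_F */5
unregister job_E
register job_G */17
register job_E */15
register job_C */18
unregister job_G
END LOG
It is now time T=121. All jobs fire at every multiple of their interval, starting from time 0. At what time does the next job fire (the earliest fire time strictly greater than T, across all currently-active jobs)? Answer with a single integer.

Op 1: register job_C */2 -> active={job_C:*/2}
Op 2: unregister job_C -> active={}
Op 3: register job_B */6 -> active={job_B:*/6}
Op 4: register job_F */10 -> active={job_B:*/6, job_F:*/10}
Op 5: register job_E */9 -> active={job_B:*/6, job_E:*/9, job_F:*/10}
Op 6: register job_E */13 -> active={job_B:*/6, job_E:*/13, job_F:*/10}
Op 7: register job_F */5 -> active={job_B:*/6, job_E:*/13, job_F:*/5}
Op 8: unregister job_E -> active={job_B:*/6, job_F:*/5}
Op 9: register job_G */17 -> active={job_B:*/6, job_F:*/5, job_G:*/17}
Op 10: register job_E */15 -> active={job_B:*/6, job_E:*/15, job_F:*/5, job_G:*/17}
Op 11: register job_C */18 -> active={job_B:*/6, job_C:*/18, job_E:*/15, job_F:*/5, job_G:*/17}
Op 12: unregister job_G -> active={job_B:*/6, job_C:*/18, job_E:*/15, job_F:*/5}
  job_B: interval 6, next fire after T=121 is 126
  job_C: interval 18, next fire after T=121 is 126
  job_E: interval 15, next fire after T=121 is 135
  job_F: interval 5, next fire after T=121 is 125
Earliest fire time = 125 (job job_F)

Answer: 125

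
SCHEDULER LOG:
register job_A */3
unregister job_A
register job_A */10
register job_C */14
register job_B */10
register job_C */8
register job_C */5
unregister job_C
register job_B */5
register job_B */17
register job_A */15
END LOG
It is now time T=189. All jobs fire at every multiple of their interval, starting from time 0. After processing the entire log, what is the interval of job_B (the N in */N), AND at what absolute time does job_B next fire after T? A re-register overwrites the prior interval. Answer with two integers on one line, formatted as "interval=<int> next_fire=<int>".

Answer: interval=17 next_fire=204

Derivation:
Op 1: register job_A */3 -> active={job_A:*/3}
Op 2: unregister job_A -> active={}
Op 3: register job_A */10 -> active={job_A:*/10}
Op 4: register job_C */14 -> active={job_A:*/10, job_C:*/14}
Op 5: register job_B */10 -> active={job_A:*/10, job_B:*/10, job_C:*/14}
Op 6: register job_C */8 -> active={job_A:*/10, job_B:*/10, job_C:*/8}
Op 7: register job_C */5 -> active={job_A:*/10, job_B:*/10, job_C:*/5}
Op 8: unregister job_C -> active={job_A:*/10, job_B:*/10}
Op 9: register job_B */5 -> active={job_A:*/10, job_B:*/5}
Op 10: register job_B */17 -> active={job_A:*/10, job_B:*/17}
Op 11: register job_A */15 -> active={job_A:*/15, job_B:*/17}
Final interval of job_B = 17
Next fire of job_B after T=189: (189//17+1)*17 = 204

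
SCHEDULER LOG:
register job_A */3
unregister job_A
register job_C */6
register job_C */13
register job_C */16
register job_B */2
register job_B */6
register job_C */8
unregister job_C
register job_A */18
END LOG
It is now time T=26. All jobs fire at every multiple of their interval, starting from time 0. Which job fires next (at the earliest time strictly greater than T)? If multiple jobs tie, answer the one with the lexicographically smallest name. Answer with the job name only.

Op 1: register job_A */3 -> active={job_A:*/3}
Op 2: unregister job_A -> active={}
Op 3: register job_C */6 -> active={job_C:*/6}
Op 4: register job_C */13 -> active={job_C:*/13}
Op 5: register job_C */16 -> active={job_C:*/16}
Op 6: register job_B */2 -> active={job_B:*/2, job_C:*/16}
Op 7: register job_B */6 -> active={job_B:*/6, job_C:*/16}
Op 8: register job_C */8 -> active={job_B:*/6, job_C:*/8}
Op 9: unregister job_C -> active={job_B:*/6}
Op 10: register job_A */18 -> active={job_A:*/18, job_B:*/6}
  job_A: interval 18, next fire after T=26 is 36
  job_B: interval 6, next fire after T=26 is 30
Earliest = 30, winner (lex tiebreak) = job_B

Answer: job_B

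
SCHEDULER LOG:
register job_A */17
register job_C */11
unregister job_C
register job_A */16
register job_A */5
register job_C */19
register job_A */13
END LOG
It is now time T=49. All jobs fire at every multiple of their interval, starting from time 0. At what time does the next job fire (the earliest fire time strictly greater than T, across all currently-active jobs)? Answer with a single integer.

Answer: 52

Derivation:
Op 1: register job_A */17 -> active={job_A:*/17}
Op 2: register job_C */11 -> active={job_A:*/17, job_C:*/11}
Op 3: unregister job_C -> active={job_A:*/17}
Op 4: register job_A */16 -> active={job_A:*/16}
Op 5: register job_A */5 -> active={job_A:*/5}
Op 6: register job_C */19 -> active={job_A:*/5, job_C:*/19}
Op 7: register job_A */13 -> active={job_A:*/13, job_C:*/19}
  job_A: interval 13, next fire after T=49 is 52
  job_C: interval 19, next fire after T=49 is 57
Earliest fire time = 52 (job job_A)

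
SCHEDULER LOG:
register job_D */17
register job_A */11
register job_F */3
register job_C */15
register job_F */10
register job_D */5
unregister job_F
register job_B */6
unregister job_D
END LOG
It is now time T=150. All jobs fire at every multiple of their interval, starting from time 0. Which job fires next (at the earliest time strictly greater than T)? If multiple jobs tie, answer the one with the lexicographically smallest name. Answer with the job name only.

Answer: job_A

Derivation:
Op 1: register job_D */17 -> active={job_D:*/17}
Op 2: register job_A */11 -> active={job_A:*/11, job_D:*/17}
Op 3: register job_F */3 -> active={job_A:*/11, job_D:*/17, job_F:*/3}
Op 4: register job_C */15 -> active={job_A:*/11, job_C:*/15, job_D:*/17, job_F:*/3}
Op 5: register job_F */10 -> active={job_A:*/11, job_C:*/15, job_D:*/17, job_F:*/10}
Op 6: register job_D */5 -> active={job_A:*/11, job_C:*/15, job_D:*/5, job_F:*/10}
Op 7: unregister job_F -> active={job_A:*/11, job_C:*/15, job_D:*/5}
Op 8: register job_B */6 -> active={job_A:*/11, job_B:*/6, job_C:*/15, job_D:*/5}
Op 9: unregister job_D -> active={job_A:*/11, job_B:*/6, job_C:*/15}
  job_A: interval 11, next fire after T=150 is 154
  job_B: interval 6, next fire after T=150 is 156
  job_C: interval 15, next fire after T=150 is 165
Earliest = 154, winner (lex tiebreak) = job_A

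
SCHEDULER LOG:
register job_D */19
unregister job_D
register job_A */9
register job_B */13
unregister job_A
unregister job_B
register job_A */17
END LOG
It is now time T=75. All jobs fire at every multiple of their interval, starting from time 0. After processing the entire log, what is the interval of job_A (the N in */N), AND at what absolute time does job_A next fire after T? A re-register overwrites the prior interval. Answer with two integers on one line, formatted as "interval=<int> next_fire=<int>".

Op 1: register job_D */19 -> active={job_D:*/19}
Op 2: unregister job_D -> active={}
Op 3: register job_A */9 -> active={job_A:*/9}
Op 4: register job_B */13 -> active={job_A:*/9, job_B:*/13}
Op 5: unregister job_A -> active={job_B:*/13}
Op 6: unregister job_B -> active={}
Op 7: register job_A */17 -> active={job_A:*/17}
Final interval of job_A = 17
Next fire of job_A after T=75: (75//17+1)*17 = 85

Answer: interval=17 next_fire=85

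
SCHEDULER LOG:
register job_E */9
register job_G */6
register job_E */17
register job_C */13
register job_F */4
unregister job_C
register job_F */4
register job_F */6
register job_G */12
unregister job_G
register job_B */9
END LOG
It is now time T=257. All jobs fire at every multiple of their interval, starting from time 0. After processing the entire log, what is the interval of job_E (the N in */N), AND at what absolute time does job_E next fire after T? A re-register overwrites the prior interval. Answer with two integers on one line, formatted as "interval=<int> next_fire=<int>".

Op 1: register job_E */9 -> active={job_E:*/9}
Op 2: register job_G */6 -> active={job_E:*/9, job_G:*/6}
Op 3: register job_E */17 -> active={job_E:*/17, job_G:*/6}
Op 4: register job_C */13 -> active={job_C:*/13, job_E:*/17, job_G:*/6}
Op 5: register job_F */4 -> active={job_C:*/13, job_E:*/17, job_F:*/4, job_G:*/6}
Op 6: unregister job_C -> active={job_E:*/17, job_F:*/4, job_G:*/6}
Op 7: register job_F */4 -> active={job_E:*/17, job_F:*/4, job_G:*/6}
Op 8: register job_F */6 -> active={job_E:*/17, job_F:*/6, job_G:*/6}
Op 9: register job_G */12 -> active={job_E:*/17, job_F:*/6, job_G:*/12}
Op 10: unregister job_G -> active={job_E:*/17, job_F:*/6}
Op 11: register job_B */9 -> active={job_B:*/9, job_E:*/17, job_F:*/6}
Final interval of job_E = 17
Next fire of job_E after T=257: (257//17+1)*17 = 272

Answer: interval=17 next_fire=272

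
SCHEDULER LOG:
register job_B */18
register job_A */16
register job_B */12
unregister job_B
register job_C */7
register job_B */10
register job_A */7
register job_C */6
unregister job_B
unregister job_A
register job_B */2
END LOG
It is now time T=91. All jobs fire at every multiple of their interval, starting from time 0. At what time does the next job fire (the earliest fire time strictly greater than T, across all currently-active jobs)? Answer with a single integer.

Answer: 92

Derivation:
Op 1: register job_B */18 -> active={job_B:*/18}
Op 2: register job_A */16 -> active={job_A:*/16, job_B:*/18}
Op 3: register job_B */12 -> active={job_A:*/16, job_B:*/12}
Op 4: unregister job_B -> active={job_A:*/16}
Op 5: register job_C */7 -> active={job_A:*/16, job_C:*/7}
Op 6: register job_B */10 -> active={job_A:*/16, job_B:*/10, job_C:*/7}
Op 7: register job_A */7 -> active={job_A:*/7, job_B:*/10, job_C:*/7}
Op 8: register job_C */6 -> active={job_A:*/7, job_B:*/10, job_C:*/6}
Op 9: unregister job_B -> active={job_A:*/7, job_C:*/6}
Op 10: unregister job_A -> active={job_C:*/6}
Op 11: register job_B */2 -> active={job_B:*/2, job_C:*/6}
  job_B: interval 2, next fire after T=91 is 92
  job_C: interval 6, next fire after T=91 is 96
Earliest fire time = 92 (job job_B)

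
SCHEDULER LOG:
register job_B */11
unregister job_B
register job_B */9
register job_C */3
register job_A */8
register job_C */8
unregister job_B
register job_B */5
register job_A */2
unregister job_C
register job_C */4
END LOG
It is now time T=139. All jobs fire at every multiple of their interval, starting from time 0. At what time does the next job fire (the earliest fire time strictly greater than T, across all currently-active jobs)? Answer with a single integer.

Answer: 140

Derivation:
Op 1: register job_B */11 -> active={job_B:*/11}
Op 2: unregister job_B -> active={}
Op 3: register job_B */9 -> active={job_B:*/9}
Op 4: register job_C */3 -> active={job_B:*/9, job_C:*/3}
Op 5: register job_A */8 -> active={job_A:*/8, job_B:*/9, job_C:*/3}
Op 6: register job_C */8 -> active={job_A:*/8, job_B:*/9, job_C:*/8}
Op 7: unregister job_B -> active={job_A:*/8, job_C:*/8}
Op 8: register job_B */5 -> active={job_A:*/8, job_B:*/5, job_C:*/8}
Op 9: register job_A */2 -> active={job_A:*/2, job_B:*/5, job_C:*/8}
Op 10: unregister job_C -> active={job_A:*/2, job_B:*/5}
Op 11: register job_C */4 -> active={job_A:*/2, job_B:*/5, job_C:*/4}
  job_A: interval 2, next fire after T=139 is 140
  job_B: interval 5, next fire after T=139 is 140
  job_C: interval 4, next fire after T=139 is 140
Earliest fire time = 140 (job job_A)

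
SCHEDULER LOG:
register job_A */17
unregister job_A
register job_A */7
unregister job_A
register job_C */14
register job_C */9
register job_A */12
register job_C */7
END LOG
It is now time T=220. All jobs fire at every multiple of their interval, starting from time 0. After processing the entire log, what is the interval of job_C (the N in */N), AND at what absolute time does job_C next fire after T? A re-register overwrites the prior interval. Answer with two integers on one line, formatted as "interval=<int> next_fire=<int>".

Answer: interval=7 next_fire=224

Derivation:
Op 1: register job_A */17 -> active={job_A:*/17}
Op 2: unregister job_A -> active={}
Op 3: register job_A */7 -> active={job_A:*/7}
Op 4: unregister job_A -> active={}
Op 5: register job_C */14 -> active={job_C:*/14}
Op 6: register job_C */9 -> active={job_C:*/9}
Op 7: register job_A */12 -> active={job_A:*/12, job_C:*/9}
Op 8: register job_C */7 -> active={job_A:*/12, job_C:*/7}
Final interval of job_C = 7
Next fire of job_C after T=220: (220//7+1)*7 = 224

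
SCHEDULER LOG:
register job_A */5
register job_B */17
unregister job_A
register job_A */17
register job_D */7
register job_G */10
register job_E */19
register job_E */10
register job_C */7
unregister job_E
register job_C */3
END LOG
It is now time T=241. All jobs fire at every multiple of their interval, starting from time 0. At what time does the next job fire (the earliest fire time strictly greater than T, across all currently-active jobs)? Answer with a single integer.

Op 1: register job_A */5 -> active={job_A:*/5}
Op 2: register job_B */17 -> active={job_A:*/5, job_B:*/17}
Op 3: unregister job_A -> active={job_B:*/17}
Op 4: register job_A */17 -> active={job_A:*/17, job_B:*/17}
Op 5: register job_D */7 -> active={job_A:*/17, job_B:*/17, job_D:*/7}
Op 6: register job_G */10 -> active={job_A:*/17, job_B:*/17, job_D:*/7, job_G:*/10}
Op 7: register job_E */19 -> active={job_A:*/17, job_B:*/17, job_D:*/7, job_E:*/19, job_G:*/10}
Op 8: register job_E */10 -> active={job_A:*/17, job_B:*/17, job_D:*/7, job_E:*/10, job_G:*/10}
Op 9: register job_C */7 -> active={job_A:*/17, job_B:*/17, job_C:*/7, job_D:*/7, job_E:*/10, job_G:*/10}
Op 10: unregister job_E -> active={job_A:*/17, job_B:*/17, job_C:*/7, job_D:*/7, job_G:*/10}
Op 11: register job_C */3 -> active={job_A:*/17, job_B:*/17, job_C:*/3, job_D:*/7, job_G:*/10}
  job_A: interval 17, next fire after T=241 is 255
  job_B: interval 17, next fire after T=241 is 255
  job_C: interval 3, next fire after T=241 is 243
  job_D: interval 7, next fire after T=241 is 245
  job_G: interval 10, next fire after T=241 is 250
Earliest fire time = 243 (job job_C)

Answer: 243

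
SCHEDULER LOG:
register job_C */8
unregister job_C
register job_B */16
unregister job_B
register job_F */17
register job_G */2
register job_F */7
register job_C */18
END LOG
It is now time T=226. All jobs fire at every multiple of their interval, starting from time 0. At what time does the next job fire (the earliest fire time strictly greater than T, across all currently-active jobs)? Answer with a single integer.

Op 1: register job_C */8 -> active={job_C:*/8}
Op 2: unregister job_C -> active={}
Op 3: register job_B */16 -> active={job_B:*/16}
Op 4: unregister job_B -> active={}
Op 5: register job_F */17 -> active={job_F:*/17}
Op 6: register job_G */2 -> active={job_F:*/17, job_G:*/2}
Op 7: register job_F */7 -> active={job_F:*/7, job_G:*/2}
Op 8: register job_C */18 -> active={job_C:*/18, job_F:*/7, job_G:*/2}
  job_C: interval 18, next fire after T=226 is 234
  job_F: interval 7, next fire after T=226 is 231
  job_G: interval 2, next fire after T=226 is 228
Earliest fire time = 228 (job job_G)

Answer: 228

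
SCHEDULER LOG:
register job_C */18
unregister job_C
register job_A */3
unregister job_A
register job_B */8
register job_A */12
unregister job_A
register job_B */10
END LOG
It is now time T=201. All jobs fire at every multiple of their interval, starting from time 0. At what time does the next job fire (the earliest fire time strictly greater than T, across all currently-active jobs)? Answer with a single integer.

Answer: 210

Derivation:
Op 1: register job_C */18 -> active={job_C:*/18}
Op 2: unregister job_C -> active={}
Op 3: register job_A */3 -> active={job_A:*/3}
Op 4: unregister job_A -> active={}
Op 5: register job_B */8 -> active={job_B:*/8}
Op 6: register job_A */12 -> active={job_A:*/12, job_B:*/8}
Op 7: unregister job_A -> active={job_B:*/8}
Op 8: register job_B */10 -> active={job_B:*/10}
  job_B: interval 10, next fire after T=201 is 210
Earliest fire time = 210 (job job_B)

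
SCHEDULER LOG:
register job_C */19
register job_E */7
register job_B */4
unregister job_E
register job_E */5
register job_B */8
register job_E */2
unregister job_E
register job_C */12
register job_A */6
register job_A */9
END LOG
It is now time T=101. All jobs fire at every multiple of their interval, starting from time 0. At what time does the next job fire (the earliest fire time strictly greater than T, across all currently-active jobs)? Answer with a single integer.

Op 1: register job_C */19 -> active={job_C:*/19}
Op 2: register job_E */7 -> active={job_C:*/19, job_E:*/7}
Op 3: register job_B */4 -> active={job_B:*/4, job_C:*/19, job_E:*/7}
Op 4: unregister job_E -> active={job_B:*/4, job_C:*/19}
Op 5: register job_E */5 -> active={job_B:*/4, job_C:*/19, job_E:*/5}
Op 6: register job_B */8 -> active={job_B:*/8, job_C:*/19, job_E:*/5}
Op 7: register job_E */2 -> active={job_B:*/8, job_C:*/19, job_E:*/2}
Op 8: unregister job_E -> active={job_B:*/8, job_C:*/19}
Op 9: register job_C */12 -> active={job_B:*/8, job_C:*/12}
Op 10: register job_A */6 -> active={job_A:*/6, job_B:*/8, job_C:*/12}
Op 11: register job_A */9 -> active={job_A:*/9, job_B:*/8, job_C:*/12}
  job_A: interval 9, next fire after T=101 is 108
  job_B: interval 8, next fire after T=101 is 104
  job_C: interval 12, next fire after T=101 is 108
Earliest fire time = 104 (job job_B)

Answer: 104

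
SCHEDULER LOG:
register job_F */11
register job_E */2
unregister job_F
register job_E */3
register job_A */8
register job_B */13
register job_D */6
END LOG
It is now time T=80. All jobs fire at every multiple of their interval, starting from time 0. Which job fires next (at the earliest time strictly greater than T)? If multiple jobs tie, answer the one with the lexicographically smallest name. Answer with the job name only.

Answer: job_E

Derivation:
Op 1: register job_F */11 -> active={job_F:*/11}
Op 2: register job_E */2 -> active={job_E:*/2, job_F:*/11}
Op 3: unregister job_F -> active={job_E:*/2}
Op 4: register job_E */3 -> active={job_E:*/3}
Op 5: register job_A */8 -> active={job_A:*/8, job_E:*/3}
Op 6: register job_B */13 -> active={job_A:*/8, job_B:*/13, job_E:*/3}
Op 7: register job_D */6 -> active={job_A:*/8, job_B:*/13, job_D:*/6, job_E:*/3}
  job_A: interval 8, next fire after T=80 is 88
  job_B: interval 13, next fire after T=80 is 91
  job_D: interval 6, next fire after T=80 is 84
  job_E: interval 3, next fire after T=80 is 81
Earliest = 81, winner (lex tiebreak) = job_E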